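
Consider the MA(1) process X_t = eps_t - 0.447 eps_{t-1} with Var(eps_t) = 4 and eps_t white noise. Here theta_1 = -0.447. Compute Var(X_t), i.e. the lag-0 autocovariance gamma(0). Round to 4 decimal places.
\gamma(0) = 4.7992

For an MA(q) process X_t = eps_t + sum_i theta_i eps_{t-i} with
Var(eps_t) = sigma^2, the variance is
  gamma(0) = sigma^2 * (1 + sum_i theta_i^2).
  sum_i theta_i^2 = (-0.447)^2 = 0.199809.
  gamma(0) = 4 * (1 + 0.199809) = 4 * 1.199809 = 4.799236, which rounds to 4.7992.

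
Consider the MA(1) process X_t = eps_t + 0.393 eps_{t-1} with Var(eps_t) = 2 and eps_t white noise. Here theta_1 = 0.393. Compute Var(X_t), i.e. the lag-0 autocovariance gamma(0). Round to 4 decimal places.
\gamma(0) = 2.3089

For an MA(q) process X_t = eps_t + sum_i theta_i eps_{t-i} with
Var(eps_t) = sigma^2, the variance is
  gamma(0) = sigma^2 * (1 + sum_i theta_i^2).
  sum_i theta_i^2 = (0.393)^2 = 0.154449.
  gamma(0) = 2 * (1 + 0.154449) = 2 * 1.154449 = 2.308898, which rounds to 2.3089.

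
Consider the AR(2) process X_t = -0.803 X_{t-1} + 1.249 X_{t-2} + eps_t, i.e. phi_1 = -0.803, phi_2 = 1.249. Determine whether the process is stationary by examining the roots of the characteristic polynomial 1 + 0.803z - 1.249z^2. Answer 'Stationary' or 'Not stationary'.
\text{Not stationary}

The AR(p) characteristic polynomial is P(z) = 1 + 0.803z - 1.249z^2.
Stationarity requires all roots to lie outside the unit circle, i.e. |z| > 1 for every root.
Set 1 + (0.803) z + (-1.249) z^2 = 0, i.e. a z^2 + b z + c = 0 with a = -1.249, b = 0.803, c = 1.
Discriminant D = b^2 - 4ac = (0.803)^2 - 4*(-1.249)*1 = 0.644809 - (-4.996) = 5.640809.
D >= 0, so the roots are real: z = (-b +/- sqrt(D)) / (2a) = (-0.803 +/- 2.375039) / (-2.498).
  z_1 = (-0.803 + 2.375039) / (-2.498) = -0.6293,   |z_1| = 0.6293.
  z_2 = (-0.803 - 2.375039) / (-2.498) = 1.2722,   |z_2| = 1.2722.
Moduli of all roots: 0.6293, 1.2722.
All moduli strictly greater than 1? No.
Verdict: Not stationary.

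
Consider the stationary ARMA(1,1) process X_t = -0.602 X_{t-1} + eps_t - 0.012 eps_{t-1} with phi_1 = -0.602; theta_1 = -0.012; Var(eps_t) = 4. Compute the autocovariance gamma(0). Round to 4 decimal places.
\gamma(0) = 6.3651

Multiply the model equation by X_{t-k} and take expectations. With theta_0 = psi_0 = 1 and psi_j the MA(infinity) weights, this gives
  gamma(k) - sum_i phi_i gamma(k-i) = c_k,
  c_k = sigma^2 * sum_{j=k..q} theta_j psi_{j-k}   (c_k = 0 for k > q),
using gamma(-m) = gamma(m).
psi-weights needed (psi_j = theta_j + sum_i phi_i psi_{j-i}):
  psi_1 = theta_1 + phi_1 = -0.012 + (-0.602) = -0.614
Right-hand sides:
  c_0 = sigma^2 (1 + theta_1 psi_1) = 4 * (1 + (-0.012)(-0.614)) = 4 * 1.007368 = 4.029472
  c_1 = sigma^2 theta_1 = 4 * (-0.012) = -0.048
  c_2 = 0
Equations for k = 0 and k = 1 (AR order 1):
  gamma(0) = phi_1 gamma(1) + c_0
  gamma(1) = phi_1 gamma(0) + c_1
Substituting the second into the first: gamma(0) (1 - phi_1^2) = c_0 + phi_1 c_1, so
  gamma(0) = (c_0 + phi_1 c_1) / (1 - phi_1^2) = (4.029472 + (-0.602)(-0.048)) / (1 - (-0.602)^2) = 4.058368 / 0.637596 = 6.365109.
Therefore gamma(0) = 6.3651 (to 4 decimal places).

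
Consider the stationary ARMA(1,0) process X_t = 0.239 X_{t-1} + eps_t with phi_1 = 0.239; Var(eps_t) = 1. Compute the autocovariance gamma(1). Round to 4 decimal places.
\gamma(1) = 0.2535

Multiply the model equation by X_{t-k} and take expectations. With theta_0 = psi_0 = 1 and psi_j the MA(infinity) weights, this gives
  gamma(k) - sum_i phi_i gamma(k-i) = c_k,
  c_k = sigma^2 * sum_{j=k..q} theta_j psi_{j-k}   (c_k = 0 for k > q),
using gamma(-m) = gamma(m).
Pure AR (q = 0): c_0 = sigma^2 = 1, c_k = 0 for k >= 1.
Equations for k = 0 and k = 1 (AR order 1):
  gamma(0) = phi_1 gamma(1) + c_0
  gamma(1) = phi_1 gamma(0) + c_1
Substituting the second into the first: gamma(0) (1 - phi_1^2) = c_0 + phi_1 c_1, so
  gamma(0) = c_0 / (1 - phi_1^2) = 1 / (1 - (0.239)^2) = 1 / 0.942879 = 1.060581.
  gamma(1) = phi_1 gamma(0) = (0.239)(1.060581) = 0.253479.
Therefore gamma(1) = 0.2535 (to 4 decimal places).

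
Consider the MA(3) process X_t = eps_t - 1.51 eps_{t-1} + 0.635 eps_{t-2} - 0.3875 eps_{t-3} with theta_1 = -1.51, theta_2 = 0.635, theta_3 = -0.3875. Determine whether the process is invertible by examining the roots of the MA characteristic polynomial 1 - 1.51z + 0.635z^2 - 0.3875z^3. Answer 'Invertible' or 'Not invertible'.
\text{Not invertible}

The MA(q) characteristic polynomial is P(z) = 1 - 1.51z + 0.635z^2 - 0.3875z^3.
Invertibility requires all roots to lie outside the unit circle, i.e. |z| > 1 for every root.
Degree 3: look for a simple real root z0 first, then factor out (1 - z/z0) and solve the remaining quadratic.
Testing z0 = 0.8: P(0.8) = 1 + (-1.51)(0.8) + (0.635)(0.8)^2 + (-0.3875)(0.8)^3
  = 1 + (-1.208) + (0.4064) + (-0.1984) = 0.  So z_0 = 0.8 is a root, |z_0| = 0.8.
Divide out the factor (1 - 1.25 z) = (1 - z/z0) (since 1/z0 = 1.25):
  P(z) = (1 - 1.25 z)(1 + (-0.26) z + (0.31) z^2)
  [check: z-coef -0.26 - (1.25) = -1.51; z^2-coef 0.31 - (1.25)(-0.26) = 0.635; z^3-coef -(1.25)(0.31) = -0.3875.]
Remaining roots from the quadratic factor 1 + (-0.26) z + (0.31) z^2:
  Set 1 + (-0.26) z + (0.31) z^2 = 0, i.e. a z^2 + b z + c = 0 with a = 0.31, b = -0.26, c = 1.
  Discriminant D = b^2 - 4ac = (-0.26)^2 - 4*(0.31)*1 = 0.0676 - (1.24) = -1.1724.
  D < 0, so the roots are the complex-conjugate pair z = (-b +/- i sqrt(-D)) / (2a) = 0.4194 +/- 1.7464i.
  For a conjugate pair |z|^2 = z * conj(z) = (product of roots) = c/a = 1/(0.31) = 3.225806, so |z| = sqrt(3.225806) = 1.7961 for both roots.
Moduli of all roots: 0.8000, 1.7961, 1.7961.
All moduli strictly greater than 1? No.
Verdict: Not invertible.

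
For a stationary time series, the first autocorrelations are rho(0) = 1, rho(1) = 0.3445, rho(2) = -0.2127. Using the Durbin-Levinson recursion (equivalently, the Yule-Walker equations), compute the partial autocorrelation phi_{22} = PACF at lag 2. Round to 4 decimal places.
\phi_{22} = -0.3760

The PACF at lag k is phi_{kk}, the last component of the solution
to the Yule-Walker system G_k phi = r_k where
  (G_k)_{ij} = rho(|i - j|), (r_k)_i = rho(i), i,j = 1..k.
Equivalently, Durbin-Levinson gives phi_{kk} iteratively:
  phi_{11} = rho(1)
  phi_{kk} = [rho(k) - sum_{j=1..k-1} phi_{k-1,j} rho(k-j)]
            / [1 - sum_{j=1..k-1} phi_{k-1,j} rho(j)],
  phi_{k,j} = phi_{k-1,j} - phi_{kk} phi_{k-1,k-j},  j = 1..k-1.
Step k = 1:
  phi_11 = rho(1) = 0.3445.
Step k = 2:
  phi_22 = [rho(2) - phi_11 rho(1)] / [1 - phi_11 rho(1)] = [-0.2127 - (0.3445)(0.3445)] / [1 - (0.3445)(0.3445)]
         = -0.33138025 / 0.88131975 = -0.376.
Therefore phi_{22} = -0.3760.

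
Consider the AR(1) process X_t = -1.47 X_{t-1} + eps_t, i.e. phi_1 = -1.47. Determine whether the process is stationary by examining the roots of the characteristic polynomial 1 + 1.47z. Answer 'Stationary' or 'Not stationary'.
\text{Not stationary}

The AR(p) characteristic polynomial is P(z) = 1 + 1.47z.
Stationarity requires all roots to lie outside the unit circle, i.e. |z| > 1 for every root.
This is linear in z: 1 + (1.47) z = 0  =>  z = -1/(1.47) = -0.680272,  |z| = 0.680272.
Moduli of all roots: 0.6803.
All moduli strictly greater than 1? No.
Verdict: Not stationary.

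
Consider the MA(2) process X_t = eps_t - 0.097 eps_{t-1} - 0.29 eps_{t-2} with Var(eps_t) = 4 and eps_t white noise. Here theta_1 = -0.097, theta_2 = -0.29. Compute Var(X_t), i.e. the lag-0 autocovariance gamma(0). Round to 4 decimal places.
\gamma(0) = 4.3740

For an MA(q) process X_t = eps_t + sum_i theta_i eps_{t-i} with
Var(eps_t) = sigma^2, the variance is
  gamma(0) = sigma^2 * (1 + sum_i theta_i^2).
  sum_i theta_i^2 = (-0.097)^2 + (-0.29)^2 = 0.009409 + 0.0841 = 0.093509.
  gamma(0) = 4 * (1 + 0.093509) = 4 * 1.093509 = 4.374036, which rounds to 4.3740.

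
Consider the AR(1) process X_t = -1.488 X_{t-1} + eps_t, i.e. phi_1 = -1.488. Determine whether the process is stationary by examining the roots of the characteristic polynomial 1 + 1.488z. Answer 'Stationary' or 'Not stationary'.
\text{Not stationary}

The AR(p) characteristic polynomial is P(z) = 1 + 1.488z.
Stationarity requires all roots to lie outside the unit circle, i.e. |z| > 1 for every root.
This is linear in z: 1 + (1.488) z = 0  =>  z = -1/(1.488) = -0.672043,  |z| = 0.672043.
Moduli of all roots: 0.6720.
All moduli strictly greater than 1? No.
Verdict: Not stationary.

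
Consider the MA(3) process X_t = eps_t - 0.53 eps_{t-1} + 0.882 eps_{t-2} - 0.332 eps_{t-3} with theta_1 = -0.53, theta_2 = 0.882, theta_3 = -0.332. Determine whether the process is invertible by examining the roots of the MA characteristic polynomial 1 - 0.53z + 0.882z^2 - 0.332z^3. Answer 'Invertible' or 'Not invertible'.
\text{Invertible}

The MA(q) characteristic polynomial is P(z) = 1 - 0.53z + 0.882z^2 - 0.332z^3.
Invertibility requires all roots to lie outside the unit circle, i.e. |z| > 1 for every root.
Degree 3: look for a simple real root z0 first, then factor out (1 - z/z0) and solve the remaining quadratic.
Testing z0 = 2.5: P(2.5) = 1 + (-0.53)(2.5) + (0.882)(2.5)^2 + (-0.332)(2.5)^3
  = 1 + (-1.325) + (5.5125) + (-5.1875) = 0.  So z_0 = 2.5 is a root, |z_0| = 2.5.
Divide out the factor (1 - 0.4 z) = (1 - z/z0) (since 1/z0 = 0.4):
  P(z) = (1 - 0.4 z)(1 + (-0.13) z + (0.83) z^2)
  [check: z-coef -0.13 - (0.4) = -0.53; z^2-coef 0.83 - (0.4)(-0.13) = 0.882; z^3-coef -(0.4)(0.83) = -0.332.]
Remaining roots from the quadratic factor 1 + (-0.13) z + (0.83) z^2:
  Set 1 + (-0.13) z + (0.83) z^2 = 0, i.e. a z^2 + b z + c = 0 with a = 0.83, b = -0.13, c = 1.
  Discriminant D = b^2 - 4ac = (-0.13)^2 - 4*(0.83)*1 = 0.0169 - (3.32) = -3.3031.
  D < 0, so the roots are the complex-conjugate pair z = (-b +/- i sqrt(-D)) / (2a) = 0.0783 +/- 1.0948i.
  For a conjugate pair |z|^2 = z * conj(z) = (product of roots) = c/a = 1/(0.83) = 1.204819, so |z| = sqrt(1.204819) = 1.0976 for both roots.
Moduli of all roots: 2.5000, 1.0976, 1.0976.
All moduli strictly greater than 1? Yes.
Verdict: Invertible.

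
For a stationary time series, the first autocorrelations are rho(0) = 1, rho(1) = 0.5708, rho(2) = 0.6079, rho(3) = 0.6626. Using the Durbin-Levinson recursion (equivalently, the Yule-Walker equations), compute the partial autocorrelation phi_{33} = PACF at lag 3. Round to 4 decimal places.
\phi_{33} = 0.3991

The PACF at lag k is phi_{kk}, the last component of the solution
to the Yule-Walker system G_k phi = r_k where
  (G_k)_{ij} = rho(|i - j|), (r_k)_i = rho(i), i,j = 1..k.
Equivalently, Durbin-Levinson gives phi_{kk} iteratively:
  phi_{11} = rho(1)
  phi_{kk} = [rho(k) - sum_{j=1..k-1} phi_{k-1,j} rho(k-j)]
            / [1 - sum_{j=1..k-1} phi_{k-1,j} rho(j)],
  phi_{k,j} = phi_{k-1,j} - phi_{kk} phi_{k-1,k-j},  j = 1..k-1.
Step k = 1:
  phi_11 = rho(1) = 0.5708.
Step k = 2:
  phi_22 = [rho(2) - phi_11 rho(1)] / [1 - phi_11 rho(1)] = [0.6079 - (0.5708)(0.5708)] / [1 - (0.5708)(0.5708)]
         = 0.28208736 / 0.67418736 = 0.418411.
  Update: phi_21 = phi_11 - phi_22 phi_11 = 0.5708 - (0.418411)(0.5708) = 0.331971.
Step k = 3:
  phi_33 = [rho(3) - phi_21 rho(2) - phi_22 rho(1)] / [1 - phi_21 rho(1) - phi_22 rho(2)]
    numerator   = 0.6626 - (0.331971)(0.6079) - (0.418411)(0.5708) = 0.22196585
    denominator = 1 - (0.331971)(0.5708) - (0.418411)(0.6079) = 0.55615893
  phi_33 = 0.22196585 / 0.55615893 = 0.3991.
Therefore phi_{33} = 0.3991.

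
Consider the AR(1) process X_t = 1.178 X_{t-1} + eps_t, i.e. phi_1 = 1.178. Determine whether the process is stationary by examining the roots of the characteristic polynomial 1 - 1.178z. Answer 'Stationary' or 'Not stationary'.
\text{Not stationary}

The AR(p) characteristic polynomial is P(z) = 1 - 1.178z.
Stationarity requires all roots to lie outside the unit circle, i.e. |z| > 1 for every root.
This is linear in z: 1 + (-1.178) z = 0  =>  z = -1/(-1.178) = 0.848896,  |z| = 0.848896.
Moduli of all roots: 0.8489.
All moduli strictly greater than 1? No.
Verdict: Not stationary.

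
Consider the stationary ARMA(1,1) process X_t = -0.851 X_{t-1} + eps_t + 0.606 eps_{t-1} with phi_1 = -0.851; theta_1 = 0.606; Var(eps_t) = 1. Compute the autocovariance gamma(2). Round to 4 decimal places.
\gamma(2) = 0.3661

Multiply the model equation by X_{t-k} and take expectations. With theta_0 = psi_0 = 1 and psi_j the MA(infinity) weights, this gives
  gamma(k) - sum_i phi_i gamma(k-i) = c_k,
  c_k = sigma^2 * sum_{j=k..q} theta_j psi_{j-k}   (c_k = 0 for k > q),
using gamma(-m) = gamma(m).
psi-weights needed (psi_j = theta_j + sum_i phi_i psi_{j-i}):
  psi_1 = theta_1 + phi_1 = 0.606 + (-0.851) = -0.245
Right-hand sides:
  c_0 = sigma^2 (1 + theta_1 psi_1) = 1 * (1 + (0.606)(-0.245)) = 1 * 0.85153 = 0.85153
  c_1 = sigma^2 theta_1 = 1 * (0.606) = 0.606
  c_2 = 0
Equations for k = 0 and k = 1 (AR order 1):
  gamma(0) = phi_1 gamma(1) + c_0
  gamma(1) = phi_1 gamma(0) + c_1
Substituting the second into the first: gamma(0) (1 - phi_1^2) = c_0 + phi_1 c_1, so
  gamma(0) = (c_0 + phi_1 c_1) / (1 - phi_1^2) = (0.85153 + (-0.851)(0.606)) / (1 - (-0.851)^2) = 0.335824 / 0.275799 = 1.21764.
  gamma(1) = phi_1 gamma(0) + c_1 = (-0.851)(1.21764) + (0.606) = -0.430212.
For k = 2 (> q): gamma(2) = phi_1 gamma(1) = (-0.851)(-0.430212) = 0.36611.
Therefore gamma(2) = 0.3661 (to 4 decimal places).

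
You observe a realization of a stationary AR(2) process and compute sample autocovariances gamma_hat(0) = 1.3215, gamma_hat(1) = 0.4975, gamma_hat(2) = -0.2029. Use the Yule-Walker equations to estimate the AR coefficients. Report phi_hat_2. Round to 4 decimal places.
\hat\phi_{2} = -0.3440

The Yule-Walker equations for an AR(p) process read, in matrix form,
  Gamma_p phi = r_p,   with   (Gamma_p)_{ij} = gamma(|i - j|),
                       (r_p)_i = gamma(i),   i,j = 1..p.
Substitute the sample gammas (Toeplitz matrix and right-hand side of size 2):
  Gamma_p = [[1.3215, 0.4975], [0.4975, 1.3215]]
  r_p     = [0.4975, -0.2029]
Written out:
  1.3215 phi_1 + 0.4975 phi_2 = 0.4975
  0.4975 phi_1 + 1.3215 phi_2 = -0.2029
Solve by Cramer's rule:
  det = gamma(0)^2 - gamma(1)^2 = (1.3215)^2 - (0.4975)^2 = 1.74636225 - 0.24750625 = 1.498856
  phi_hat_1 = [gamma(1) gamma(0) - gamma(1) gamma(2)] / det = [(0.4975)(1.3215) - (0.4975)(-0.2029)] / 1.498856 = 0.758389 / 1.498856 = 0.506
  phi_hat_2 = [gamma(0) gamma(2) - gamma(1)^2] / det = [(1.3215)(-0.2029) - (0.4975)^2] / 1.498856 = -0.5156386 / 1.498856 = -0.344
So phi_hat = [0.5060, -0.3440].
Therefore phi_hat_2 = -0.3440.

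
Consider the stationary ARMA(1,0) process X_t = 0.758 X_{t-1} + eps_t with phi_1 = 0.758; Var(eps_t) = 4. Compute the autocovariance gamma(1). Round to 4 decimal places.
\gamma(1) = 7.1268

Multiply the model equation by X_{t-k} and take expectations. With theta_0 = psi_0 = 1 and psi_j the MA(infinity) weights, this gives
  gamma(k) - sum_i phi_i gamma(k-i) = c_k,
  c_k = sigma^2 * sum_{j=k..q} theta_j psi_{j-k}   (c_k = 0 for k > q),
using gamma(-m) = gamma(m).
Pure AR (q = 0): c_0 = sigma^2 = 4, c_k = 0 for k >= 1.
Equations for k = 0 and k = 1 (AR order 1):
  gamma(0) = phi_1 gamma(1) + c_0
  gamma(1) = phi_1 gamma(0) + c_1
Substituting the second into the first: gamma(0) (1 - phi_1^2) = c_0 + phi_1 c_1, so
  gamma(0) = c_0 / (1 - phi_1^2) = 4 / (1 - (0.758)^2) = 4 / 0.425436 = 9.402119.
  gamma(1) = phi_1 gamma(0) = (0.758)(9.402119) = 7.126806.
Therefore gamma(1) = 7.1268 (to 4 decimal places).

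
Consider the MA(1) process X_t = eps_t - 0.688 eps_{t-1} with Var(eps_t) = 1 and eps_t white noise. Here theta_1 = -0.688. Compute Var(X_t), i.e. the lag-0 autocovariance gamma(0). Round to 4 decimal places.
\gamma(0) = 1.4733

For an MA(q) process X_t = eps_t + sum_i theta_i eps_{t-i} with
Var(eps_t) = sigma^2, the variance is
  gamma(0) = sigma^2 * (1 + sum_i theta_i^2).
  sum_i theta_i^2 = (-0.688)^2 = 0.473344.
  gamma(0) = 1 * (1 + 0.473344) = 1 * 1.473344 = 1.473344, which rounds to 1.4733.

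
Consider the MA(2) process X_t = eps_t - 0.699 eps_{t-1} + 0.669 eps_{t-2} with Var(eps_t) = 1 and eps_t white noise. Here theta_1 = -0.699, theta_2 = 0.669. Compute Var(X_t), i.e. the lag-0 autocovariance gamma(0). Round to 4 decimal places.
\gamma(0) = 1.9362

For an MA(q) process X_t = eps_t + sum_i theta_i eps_{t-i} with
Var(eps_t) = sigma^2, the variance is
  gamma(0) = sigma^2 * (1 + sum_i theta_i^2).
  sum_i theta_i^2 = (-0.699)^2 + (0.669)^2 = 0.488601 + 0.447561 = 0.936162.
  gamma(0) = 1 * (1 + 0.936162) = 1 * 1.936162 = 1.936162, which rounds to 1.9362.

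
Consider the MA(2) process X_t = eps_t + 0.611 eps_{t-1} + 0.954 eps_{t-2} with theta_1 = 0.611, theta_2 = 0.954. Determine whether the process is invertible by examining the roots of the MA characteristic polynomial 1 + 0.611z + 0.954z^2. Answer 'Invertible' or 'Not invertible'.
\text{Invertible}

The MA(q) characteristic polynomial is P(z) = 1 + 0.611z + 0.954z^2.
Invertibility requires all roots to lie outside the unit circle, i.e. |z| > 1 for every root.
Set 1 + (0.611) z + (0.954) z^2 = 0, i.e. a z^2 + b z + c = 0 with a = 0.954, b = 0.611, c = 1.
Discriminant D = b^2 - 4ac = (0.611)^2 - 4*(0.954)*1 = 0.373321 - (3.816) = -3.442679.
D < 0, so the roots are the complex-conjugate pair z = (-b +/- i sqrt(-D)) / (2a) = -0.3202 +/- 0.9725i.
For a conjugate pair |z|^2 = z * conj(z) = (product of roots) = c/a = 1/(0.954) = 1.048218, so |z| = sqrt(1.048218) = 1.0238 for both roots.
Moduli of all roots: 1.0238, 1.0238.
All moduli strictly greater than 1? Yes.
Verdict: Invertible.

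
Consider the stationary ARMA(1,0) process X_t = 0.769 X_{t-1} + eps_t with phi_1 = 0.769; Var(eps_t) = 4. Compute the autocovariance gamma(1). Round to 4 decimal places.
\gamma(1) = 7.5274

Multiply the model equation by X_{t-k} and take expectations. With theta_0 = psi_0 = 1 and psi_j the MA(infinity) weights, this gives
  gamma(k) - sum_i phi_i gamma(k-i) = c_k,
  c_k = sigma^2 * sum_{j=k..q} theta_j psi_{j-k}   (c_k = 0 for k > q),
using gamma(-m) = gamma(m).
Pure AR (q = 0): c_0 = sigma^2 = 4, c_k = 0 for k >= 1.
Equations for k = 0 and k = 1 (AR order 1):
  gamma(0) = phi_1 gamma(1) + c_0
  gamma(1) = phi_1 gamma(0) + c_1
Substituting the second into the first: gamma(0) (1 - phi_1^2) = c_0 + phi_1 c_1, so
  gamma(0) = c_0 / (1 - phi_1^2) = 4 / (1 - (0.769)^2) = 4 / 0.408639 = 9.788591.
  gamma(1) = phi_1 gamma(0) = (0.769)(9.788591) = 7.527426.
Therefore gamma(1) = 7.5274 (to 4 decimal places).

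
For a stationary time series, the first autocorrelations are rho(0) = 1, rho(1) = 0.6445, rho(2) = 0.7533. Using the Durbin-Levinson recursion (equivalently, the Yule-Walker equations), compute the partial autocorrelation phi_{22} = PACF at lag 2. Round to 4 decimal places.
\phi_{22} = 0.5780

The PACF at lag k is phi_{kk}, the last component of the solution
to the Yule-Walker system G_k phi = r_k where
  (G_k)_{ij} = rho(|i - j|), (r_k)_i = rho(i), i,j = 1..k.
Equivalently, Durbin-Levinson gives phi_{kk} iteratively:
  phi_{11} = rho(1)
  phi_{kk} = [rho(k) - sum_{j=1..k-1} phi_{k-1,j} rho(k-j)]
            / [1 - sum_{j=1..k-1} phi_{k-1,j} rho(j)],
  phi_{k,j} = phi_{k-1,j} - phi_{kk} phi_{k-1,k-j},  j = 1..k-1.
Step k = 1:
  phi_11 = rho(1) = 0.6445.
Step k = 2:
  phi_22 = [rho(2) - phi_11 rho(1)] / [1 - phi_11 rho(1)] = [0.7533 - (0.6445)(0.6445)] / [1 - (0.6445)(0.6445)]
         = 0.33791975 / 0.58461975 = 0.578.
Therefore phi_{22} = 0.5780.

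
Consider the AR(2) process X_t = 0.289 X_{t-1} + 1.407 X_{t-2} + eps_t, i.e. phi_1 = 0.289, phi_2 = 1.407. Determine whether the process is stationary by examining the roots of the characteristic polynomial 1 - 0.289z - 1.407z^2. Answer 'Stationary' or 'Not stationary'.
\text{Not stationary}

The AR(p) characteristic polynomial is P(z) = 1 - 0.289z - 1.407z^2.
Stationarity requires all roots to lie outside the unit circle, i.e. |z| > 1 for every root.
Set 1 + (-0.289) z + (-1.407) z^2 = 0, i.e. a z^2 + b z + c = 0 with a = -1.407, b = -0.289, c = 1.
Discriminant D = b^2 - 4ac = (-0.289)^2 - 4*(-1.407)*1 = 0.083521 - (-5.628) = 5.711521.
D >= 0, so the roots are real: z = (-b +/- sqrt(D)) / (2a) = (0.289 +/- 2.389879) / (-2.814).
  z_1 = (0.289 + 2.389879) / (-2.814) = -0.952,   |z_1| = 0.952.
  z_2 = (0.289 - 2.389879) / (-2.814) = 0.7466,   |z_2| = 0.7466.
Moduli of all roots: 0.9520, 0.7466.
All moduli strictly greater than 1? No.
Verdict: Not stationary.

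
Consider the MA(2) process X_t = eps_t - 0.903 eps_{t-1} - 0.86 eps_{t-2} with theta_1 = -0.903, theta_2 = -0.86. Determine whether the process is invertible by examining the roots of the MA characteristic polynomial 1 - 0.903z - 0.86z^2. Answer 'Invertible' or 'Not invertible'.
\text{Not invertible}

The MA(q) characteristic polynomial is P(z) = 1 - 0.903z - 0.86z^2.
Invertibility requires all roots to lie outside the unit circle, i.e. |z| > 1 for every root.
Set 1 + (-0.903) z + (-0.86) z^2 = 0, i.e. a z^2 + b z + c = 0 with a = -0.86, b = -0.903, c = 1.
Discriminant D = b^2 - 4ac = (-0.903)^2 - 4*(-0.86)*1 = 0.815409 - (-3.44) = 4.255409.
D >= 0, so the roots are real: z = (-b +/- sqrt(D)) / (2a) = (0.903 +/- 2.062864) / (-1.72).
  z_1 = (0.903 + 2.062864) / (-1.72) = -1.7243,   |z_1| = 1.7243.
  z_2 = (0.903 - 2.062864) / (-1.72) = 0.6743,   |z_2| = 0.6743.
Moduli of all roots: 1.7243, 0.6743.
All moduli strictly greater than 1? No.
Verdict: Not invertible.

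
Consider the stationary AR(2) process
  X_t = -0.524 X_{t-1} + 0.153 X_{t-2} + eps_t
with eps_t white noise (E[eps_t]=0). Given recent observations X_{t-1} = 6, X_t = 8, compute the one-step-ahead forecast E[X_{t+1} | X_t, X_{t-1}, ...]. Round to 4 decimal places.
E[X_{t+1} \mid \mathcal F_t] = -3.2740

For an AR(p) model X_t = c + sum_i phi_i X_{t-i} + eps_t, the
one-step-ahead conditional mean is
  E[X_{t+1} | X_t, ...] = c + sum_i phi_i X_{t+1-i}.
Substitute known values:
  E[X_{t+1} | ...] = (-0.524) * (8) + (0.153) * (6)
                   = -3.2740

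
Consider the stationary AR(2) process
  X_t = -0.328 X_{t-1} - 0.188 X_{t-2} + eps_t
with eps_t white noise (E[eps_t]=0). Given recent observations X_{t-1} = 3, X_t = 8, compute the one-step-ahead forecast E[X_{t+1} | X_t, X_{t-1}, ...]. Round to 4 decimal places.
E[X_{t+1} \mid \mathcal F_t] = -3.1880

For an AR(p) model X_t = c + sum_i phi_i X_{t-i} + eps_t, the
one-step-ahead conditional mean is
  E[X_{t+1} | X_t, ...] = c + sum_i phi_i X_{t+1-i}.
Substitute known values:
  E[X_{t+1} | ...] = (-0.328) * (8) + (-0.188) * (3)
                   = -3.1880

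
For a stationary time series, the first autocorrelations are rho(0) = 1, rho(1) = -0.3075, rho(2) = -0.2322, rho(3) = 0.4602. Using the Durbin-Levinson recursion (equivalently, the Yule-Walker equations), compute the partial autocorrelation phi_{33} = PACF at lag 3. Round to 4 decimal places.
\phi_{33} = 0.3201

The PACF at lag k is phi_{kk}, the last component of the solution
to the Yule-Walker system G_k phi = r_k where
  (G_k)_{ij} = rho(|i - j|), (r_k)_i = rho(i), i,j = 1..k.
Equivalently, Durbin-Levinson gives phi_{kk} iteratively:
  phi_{11} = rho(1)
  phi_{kk} = [rho(k) - sum_{j=1..k-1} phi_{k-1,j} rho(k-j)]
            / [1 - sum_{j=1..k-1} phi_{k-1,j} rho(j)],
  phi_{k,j} = phi_{k-1,j} - phi_{kk} phi_{k-1,k-j},  j = 1..k-1.
Step k = 1:
  phi_11 = rho(1) = -0.3075.
Step k = 2:
  phi_22 = [rho(2) - phi_11 rho(1)] / [1 - phi_11 rho(1)] = [-0.2322 - (-0.3075)(-0.3075)] / [1 - (-0.3075)(-0.3075)]
         = -0.32675625 / 0.90544375 = -0.36088.
  Update: phi_21 = phi_11 - phi_22 phi_11 = -0.3075 - (-0.36088)(-0.3075) = -0.418471.
Step k = 3:
  phi_33 = [rho(3) - phi_21 rho(2) - phi_22 rho(1)] / [1 - phi_21 rho(1) - phi_22 rho(2)]
    numerator   = 0.4602 - (-0.418471)(-0.2322) - (-0.36088)(-0.3075) = 0.25206065
    denominator = 1 - (-0.418471)(-0.3075) - (-0.36088)(-0.2322) = 0.78752406
  phi_33 = 0.25206065 / 0.78752406 = 0.3201.
Therefore phi_{33} = 0.3201.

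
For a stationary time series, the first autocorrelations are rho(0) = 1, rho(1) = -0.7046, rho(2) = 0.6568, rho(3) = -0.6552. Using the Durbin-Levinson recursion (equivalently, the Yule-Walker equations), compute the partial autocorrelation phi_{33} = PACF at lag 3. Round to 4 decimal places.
\phi_{33} = -0.2551

The PACF at lag k is phi_{kk}, the last component of the solution
to the Yule-Walker system G_k phi = r_k where
  (G_k)_{ij} = rho(|i - j|), (r_k)_i = rho(i), i,j = 1..k.
Equivalently, Durbin-Levinson gives phi_{kk} iteratively:
  phi_{11} = rho(1)
  phi_{kk} = [rho(k) - sum_{j=1..k-1} phi_{k-1,j} rho(k-j)]
            / [1 - sum_{j=1..k-1} phi_{k-1,j} rho(j)],
  phi_{k,j} = phi_{k-1,j} - phi_{kk} phi_{k-1,k-j},  j = 1..k-1.
Step k = 1:
  phi_11 = rho(1) = -0.7046.
Step k = 2:
  phi_22 = [rho(2) - phi_11 rho(1)] / [1 - phi_11 rho(1)] = [0.6568 - (-0.7046)(-0.7046)] / [1 - (-0.7046)(-0.7046)]
         = 0.16033884 / 0.50353884 = 0.318424.
  Update: phi_21 = phi_11 - phi_22 phi_11 = -0.7046 - (0.318424)(-0.7046) = -0.480238.
Step k = 3:
  phi_33 = [rho(3) - phi_21 rho(2) - phi_22 rho(1)] / [1 - phi_21 rho(1) - phi_22 rho(2)]
    numerator   = -0.6552 - (-0.480238)(0.6568) - (0.318424)(-0.7046) = -0.11541784
    denominator = 1 - (-0.480238)(-0.7046) - (0.318424)(0.6568) = 0.45248311
  phi_33 = -0.11541784 / 0.45248311 = -0.2551.
Therefore phi_{33} = -0.2551.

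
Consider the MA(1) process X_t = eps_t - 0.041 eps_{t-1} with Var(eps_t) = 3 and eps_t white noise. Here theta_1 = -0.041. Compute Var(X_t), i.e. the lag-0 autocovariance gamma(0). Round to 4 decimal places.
\gamma(0) = 3.0050

For an MA(q) process X_t = eps_t + sum_i theta_i eps_{t-i} with
Var(eps_t) = sigma^2, the variance is
  gamma(0) = sigma^2 * (1 + sum_i theta_i^2).
  sum_i theta_i^2 = (-0.041)^2 = 0.001681.
  gamma(0) = 3 * (1 + 0.001681) = 3 * 1.001681 = 3.005043, which rounds to 3.0050.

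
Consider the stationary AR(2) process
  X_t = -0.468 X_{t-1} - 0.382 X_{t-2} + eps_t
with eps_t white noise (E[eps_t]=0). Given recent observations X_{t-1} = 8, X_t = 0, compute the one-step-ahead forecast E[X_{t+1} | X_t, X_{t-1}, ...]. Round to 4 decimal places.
E[X_{t+1} \mid \mathcal F_t] = -3.0560

For an AR(p) model X_t = c + sum_i phi_i X_{t-i} + eps_t, the
one-step-ahead conditional mean is
  E[X_{t+1} | X_t, ...] = c + sum_i phi_i X_{t+1-i}.
Substitute known values:
  E[X_{t+1} | ...] = (-0.468) * (0) + (-0.382) * (8)
                   = -3.0560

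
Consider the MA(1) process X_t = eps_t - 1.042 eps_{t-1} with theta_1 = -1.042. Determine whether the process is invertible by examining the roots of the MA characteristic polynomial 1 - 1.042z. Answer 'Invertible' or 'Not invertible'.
\text{Not invertible}

The MA(q) characteristic polynomial is P(z) = 1 - 1.042z.
Invertibility requires all roots to lie outside the unit circle, i.e. |z| > 1 for every root.
This is linear in z: 1 + (-1.042) z = 0  =>  z = -1/(-1.042) = 0.959693,  |z| = 0.959693.
Moduli of all roots: 0.9597.
All moduli strictly greater than 1? No.
Verdict: Not invertible.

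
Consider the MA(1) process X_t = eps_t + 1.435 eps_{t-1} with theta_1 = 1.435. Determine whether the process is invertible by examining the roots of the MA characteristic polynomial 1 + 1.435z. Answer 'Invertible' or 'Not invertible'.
\text{Not invertible}

The MA(q) characteristic polynomial is P(z) = 1 + 1.435z.
Invertibility requires all roots to lie outside the unit circle, i.e. |z| > 1 for every root.
This is linear in z: 1 + (1.435) z = 0  =>  z = -1/(1.435) = -0.696864,  |z| = 0.696864.
Moduli of all roots: 0.6969.
All moduli strictly greater than 1? No.
Verdict: Not invertible.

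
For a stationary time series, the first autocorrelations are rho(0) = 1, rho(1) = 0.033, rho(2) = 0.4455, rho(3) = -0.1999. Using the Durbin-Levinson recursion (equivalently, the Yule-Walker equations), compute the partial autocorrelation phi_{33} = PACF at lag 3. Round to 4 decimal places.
\phi_{33} = -0.2780

The PACF at lag k is phi_{kk}, the last component of the solution
to the Yule-Walker system G_k phi = r_k where
  (G_k)_{ij} = rho(|i - j|), (r_k)_i = rho(i), i,j = 1..k.
Equivalently, Durbin-Levinson gives phi_{kk} iteratively:
  phi_{11} = rho(1)
  phi_{kk} = [rho(k) - sum_{j=1..k-1} phi_{k-1,j} rho(k-j)]
            / [1 - sum_{j=1..k-1} phi_{k-1,j} rho(j)],
  phi_{k,j} = phi_{k-1,j} - phi_{kk} phi_{k-1,k-j},  j = 1..k-1.
Step k = 1:
  phi_11 = rho(1) = 0.033.
Step k = 2:
  phi_22 = [rho(2) - phi_11 rho(1)] / [1 - phi_11 rho(1)] = [0.4455 - (0.033)(0.033)] / [1 - (0.033)(0.033)]
         = 0.444411 / 0.998911 = 0.444895.
  Update: phi_21 = phi_11 - phi_22 phi_11 = 0.033 - (0.444895)(0.033) = 0.018318.
Step k = 3:
  phi_33 = [rho(3) - phi_21 rho(2) - phi_22 rho(1)] / [1 - phi_21 rho(1) - phi_22 rho(2)]
    numerator   = -0.1999 - (0.018318)(0.4455) - (0.444895)(0.033) = -0.22274242
    denominator = 1 - (0.018318)(0.033) - (0.444895)(0.4455) = 0.80119455
  phi_33 = -0.22274242 / 0.80119455 = -0.278.
Therefore phi_{33} = -0.2780.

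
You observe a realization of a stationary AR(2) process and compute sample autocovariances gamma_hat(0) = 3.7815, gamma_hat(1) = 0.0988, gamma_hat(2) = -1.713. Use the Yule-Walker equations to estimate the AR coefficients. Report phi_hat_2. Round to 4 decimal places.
\hat\phi_{2} = -0.4540

The Yule-Walker equations for an AR(p) process read, in matrix form,
  Gamma_p phi = r_p,   with   (Gamma_p)_{ij} = gamma(|i - j|),
                       (r_p)_i = gamma(i),   i,j = 1..p.
Substitute the sample gammas (Toeplitz matrix and right-hand side of size 2):
  Gamma_p = [[3.7815, 0.0988], [0.0988, 3.7815]]
  r_p     = [0.0988, -1.713]
Written out:
  3.7815 phi_1 + 0.0988 phi_2 = 0.0988
  0.0988 phi_1 + 3.7815 phi_2 = -1.713
Solve by Cramer's rule:
  det = gamma(0)^2 - gamma(1)^2 = (3.7815)^2 - (0.0988)^2 = 14.29974225 - 0.00976144 = 14.28998081
  phi_hat_1 = [gamma(1) gamma(0) - gamma(1) gamma(2)] / det = [(0.0988)(3.7815) - (0.0988)(-1.713)] / 14.28998081 = 0.5428566 / 14.28998081 = 0.038
  phi_hat_2 = [gamma(0) gamma(2) - gamma(1)^2] / det = [(3.7815)(-1.713) - (0.0988)^2] / 14.28998081 = -6.48747094 / 14.28998081 = -0.454
So phi_hat = [0.0380, -0.4540].
Therefore phi_hat_2 = -0.4540.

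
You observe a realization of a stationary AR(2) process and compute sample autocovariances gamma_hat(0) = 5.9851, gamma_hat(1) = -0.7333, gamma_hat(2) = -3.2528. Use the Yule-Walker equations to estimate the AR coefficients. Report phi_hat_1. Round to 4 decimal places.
\hat\phi_{1} = -0.1920

The Yule-Walker equations for an AR(p) process read, in matrix form,
  Gamma_p phi = r_p,   with   (Gamma_p)_{ij} = gamma(|i - j|),
                       (r_p)_i = gamma(i),   i,j = 1..p.
Substitute the sample gammas (Toeplitz matrix and right-hand side of size 2):
  Gamma_p = [[5.9851, -0.7333], [-0.7333, 5.9851]]
  r_p     = [-0.7333, -3.2528]
Written out:
  5.9851 phi_1 - 0.7333 phi_2 = -0.7333
  -0.7333 phi_1 + 5.9851 phi_2 = -3.2528
Solve by Cramer's rule:
  det = gamma(0)^2 - gamma(1)^2 = (5.9851)^2 - (-0.7333)^2 = 35.82142201 - 0.53772889 = 35.28369312
  phi_hat_1 = [gamma(1) gamma(0) - gamma(1) gamma(2)] / det = [(-0.7333)(5.9851) - (-0.7333)(-3.2528)] / 35.28369312 = -6.77415207 / 35.28369312 = -0.192
  phi_hat_2 = [gamma(0) gamma(2) - gamma(1)^2] / det = [(5.9851)(-3.2528) - (-0.7333)^2] / 35.28369312 = -20.00606217 / 35.28369312 = -0.567
So phi_hat = [-0.1920, -0.5670].
Therefore phi_hat_1 = -0.1920.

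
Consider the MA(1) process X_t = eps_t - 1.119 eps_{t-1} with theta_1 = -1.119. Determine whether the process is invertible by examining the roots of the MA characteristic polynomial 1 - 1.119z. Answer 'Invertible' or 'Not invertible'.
\text{Not invertible}

The MA(q) characteristic polynomial is P(z) = 1 - 1.119z.
Invertibility requires all roots to lie outside the unit circle, i.e. |z| > 1 for every root.
This is linear in z: 1 + (-1.119) z = 0  =>  z = -1/(-1.119) = 0.893655,  |z| = 0.893655.
Moduli of all roots: 0.8937.
All moduli strictly greater than 1? No.
Verdict: Not invertible.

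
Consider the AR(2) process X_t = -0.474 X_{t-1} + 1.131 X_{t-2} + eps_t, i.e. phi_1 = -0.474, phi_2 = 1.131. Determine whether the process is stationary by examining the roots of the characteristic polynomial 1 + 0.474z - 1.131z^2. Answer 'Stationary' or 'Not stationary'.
\text{Not stationary}

The AR(p) characteristic polynomial is P(z) = 1 + 0.474z - 1.131z^2.
Stationarity requires all roots to lie outside the unit circle, i.e. |z| > 1 for every root.
Set 1 + (0.474) z + (-1.131) z^2 = 0, i.e. a z^2 + b z + c = 0 with a = -1.131, b = 0.474, c = 1.
Discriminant D = b^2 - 4ac = (0.474)^2 - 4*(-1.131)*1 = 0.224676 - (-4.524) = 4.748676.
D >= 0, so the roots are real: z = (-b +/- sqrt(D)) / (2a) = (-0.474 +/- 2.179146) / (-2.262).
  z_1 = (-0.474 + 2.179146) / (-2.262) = -0.7538,   |z_1| = 0.7538.
  z_2 = (-0.474 - 2.179146) / (-2.262) = 1.1729,   |z_2| = 1.1729.
Moduli of all roots: 0.7538, 1.1729.
All moduli strictly greater than 1? No.
Verdict: Not stationary.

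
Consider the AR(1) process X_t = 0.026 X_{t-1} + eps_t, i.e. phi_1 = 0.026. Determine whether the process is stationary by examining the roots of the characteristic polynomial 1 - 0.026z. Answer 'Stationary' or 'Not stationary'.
\text{Stationary}

The AR(p) characteristic polynomial is P(z) = 1 - 0.026z.
Stationarity requires all roots to lie outside the unit circle, i.e. |z| > 1 for every root.
This is linear in z: 1 + (-0.026) z = 0  =>  z = -1/(-0.026) = 38.461538,  |z| = 38.461538.
Moduli of all roots: 38.4615.
All moduli strictly greater than 1? Yes.
Verdict: Stationary.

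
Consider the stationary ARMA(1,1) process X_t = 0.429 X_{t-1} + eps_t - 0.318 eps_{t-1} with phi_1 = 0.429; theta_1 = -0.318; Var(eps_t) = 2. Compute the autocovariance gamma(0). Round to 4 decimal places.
\gamma(0) = 2.0302

Multiply the model equation by X_{t-k} and take expectations. With theta_0 = psi_0 = 1 and psi_j the MA(infinity) weights, this gives
  gamma(k) - sum_i phi_i gamma(k-i) = c_k,
  c_k = sigma^2 * sum_{j=k..q} theta_j psi_{j-k}   (c_k = 0 for k > q),
using gamma(-m) = gamma(m).
psi-weights needed (psi_j = theta_j + sum_i phi_i psi_{j-i}):
  psi_1 = theta_1 + phi_1 = -0.318 + (0.429) = 0.111
Right-hand sides:
  c_0 = sigma^2 (1 + theta_1 psi_1) = 2 * (1 + (-0.318)(0.111)) = 2 * 0.964702 = 1.929404
  c_1 = sigma^2 theta_1 = 2 * (-0.318) = -0.636
  c_2 = 0
Equations for k = 0 and k = 1 (AR order 1):
  gamma(0) = phi_1 gamma(1) + c_0
  gamma(1) = phi_1 gamma(0) + c_1
Substituting the second into the first: gamma(0) (1 - phi_1^2) = c_0 + phi_1 c_1, so
  gamma(0) = (c_0 + phi_1 c_1) / (1 - phi_1^2) = (1.929404 + (0.429)(-0.636)) / (1 - (0.429)^2) = 1.65656 / 0.815959 = 2.0302.
Therefore gamma(0) = 2.0302 (to 4 decimal places).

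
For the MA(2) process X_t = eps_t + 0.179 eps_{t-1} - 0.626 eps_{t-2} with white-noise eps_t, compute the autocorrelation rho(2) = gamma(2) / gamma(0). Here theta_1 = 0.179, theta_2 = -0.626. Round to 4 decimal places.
\rho(2) = -0.4396

For an MA(q) process with theta_0 = 1, the autocovariance is
  gamma(k) = sigma^2 * sum_{i=0..q-k} theta_i * theta_{i+k},
and rho(k) = gamma(k) / gamma(0). Sigma^2 cancels.
  numerator   = (1)*(-0.626) = -0.626.
  denominator = (1)^2 + (0.179)^2 + (-0.626)^2 = 1.423917.
  rho(2) = -0.626 / 1.423917 = -0.4396.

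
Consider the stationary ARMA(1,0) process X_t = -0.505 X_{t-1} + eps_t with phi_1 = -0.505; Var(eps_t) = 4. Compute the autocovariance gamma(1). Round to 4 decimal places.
\gamma(1) = -2.7115

Multiply the model equation by X_{t-k} and take expectations. With theta_0 = psi_0 = 1 and psi_j the MA(infinity) weights, this gives
  gamma(k) - sum_i phi_i gamma(k-i) = c_k,
  c_k = sigma^2 * sum_{j=k..q} theta_j psi_{j-k}   (c_k = 0 for k > q),
using gamma(-m) = gamma(m).
Pure AR (q = 0): c_0 = sigma^2 = 4, c_k = 0 for k >= 1.
Equations for k = 0 and k = 1 (AR order 1):
  gamma(0) = phi_1 gamma(1) + c_0
  gamma(1) = phi_1 gamma(0) + c_1
Substituting the second into the first: gamma(0) (1 - phi_1^2) = c_0 + phi_1 c_1, so
  gamma(0) = c_0 / (1 - phi_1^2) = 4 / (1 - (-0.505)^2) = 4 / 0.744975 = 5.369308.
  gamma(1) = phi_1 gamma(0) = (-0.505)(5.369308) = -2.7115.
Therefore gamma(1) = -2.7115 (to 4 decimal places).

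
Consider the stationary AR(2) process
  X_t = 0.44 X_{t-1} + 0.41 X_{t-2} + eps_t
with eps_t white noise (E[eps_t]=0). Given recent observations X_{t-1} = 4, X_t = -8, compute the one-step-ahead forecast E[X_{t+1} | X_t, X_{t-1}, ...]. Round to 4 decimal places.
E[X_{t+1} \mid \mathcal F_t] = -1.8800

For an AR(p) model X_t = c + sum_i phi_i X_{t-i} + eps_t, the
one-step-ahead conditional mean is
  E[X_{t+1} | X_t, ...] = c + sum_i phi_i X_{t+1-i}.
Substitute known values:
  E[X_{t+1} | ...] = (0.44) * (-8) + (0.41) * (4)
                   = -1.8800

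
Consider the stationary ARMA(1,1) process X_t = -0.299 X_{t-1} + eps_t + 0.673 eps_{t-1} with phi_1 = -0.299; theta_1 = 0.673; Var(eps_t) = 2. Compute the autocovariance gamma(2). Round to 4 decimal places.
\gamma(2) = -0.1962

Multiply the model equation by X_{t-k} and take expectations. With theta_0 = psi_0 = 1 and psi_j the MA(infinity) weights, this gives
  gamma(k) - sum_i phi_i gamma(k-i) = c_k,
  c_k = sigma^2 * sum_{j=k..q} theta_j psi_{j-k}   (c_k = 0 for k > q),
using gamma(-m) = gamma(m).
psi-weights needed (psi_j = theta_j + sum_i phi_i psi_{j-i}):
  psi_1 = theta_1 + phi_1 = 0.673 + (-0.299) = 0.374
Right-hand sides:
  c_0 = sigma^2 (1 + theta_1 psi_1) = 2 * (1 + (0.673)(0.374)) = 2 * 1.251702 = 2.503404
  c_1 = sigma^2 theta_1 = 2 * (0.673) = 1.346
  c_2 = 0
Equations for k = 0 and k = 1 (AR order 1):
  gamma(0) = phi_1 gamma(1) + c_0
  gamma(1) = phi_1 gamma(0) + c_1
Substituting the second into the first: gamma(0) (1 - phi_1^2) = c_0 + phi_1 c_1, so
  gamma(0) = (c_0 + phi_1 c_1) / (1 - phi_1^2) = (2.503404 + (-0.299)(1.346)) / (1 - (-0.299)^2) = 2.10095 / 0.910599 = 2.307218.
  gamma(1) = phi_1 gamma(0) + c_1 = (-0.299)(2.307218) + (1.346) = 0.656142.
For k = 2 (> q): gamma(2) = phi_1 gamma(1) = (-0.299)(0.656142) = -0.196186.
Therefore gamma(2) = -0.1962 (to 4 decimal places).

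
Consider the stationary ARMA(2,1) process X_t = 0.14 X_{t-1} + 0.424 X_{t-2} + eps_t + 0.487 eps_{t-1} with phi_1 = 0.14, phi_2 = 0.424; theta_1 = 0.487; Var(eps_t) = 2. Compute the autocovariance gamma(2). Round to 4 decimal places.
\gamma(2) = 1.9862

Multiply the model equation by X_{t-k} and take expectations. With theta_0 = psi_0 = 1 and psi_j the MA(infinity) weights, this gives
  gamma(k) - sum_i phi_i gamma(k-i) = c_k,
  c_k = sigma^2 * sum_{j=k..q} theta_j psi_{j-k}   (c_k = 0 for k > q),
using gamma(-m) = gamma(m).
psi-weights needed (psi_j = theta_j + sum_i phi_i psi_{j-i}):
  psi_1 = theta_1 + phi_1 = 0.487 + (0.14) = 0.627
Right-hand sides:
  c_0 = sigma^2 (1 + theta_1 psi_1) = 2 * (1 + (0.487)(0.627)) = 2 * 1.305349 = 2.610698
  c_1 = sigma^2 theta_1 = 2 * (0.487) = 0.974
  c_2 = 0
Equations for k = 0, 1, 2 (AR order 2, c_2 = 0):
  (E0) gamma(0) = phi_1 gamma(1) + phi_2 gamma(2) + c_0
  (E1) gamma(1) = phi_1 gamma(0) + phi_2 gamma(1) + c_1
  (E2) gamma(2) = phi_1 gamma(1) + phi_2 gamma(0)
From (E1): gamma(1) = A gamma(0) + B with
  A = phi_1 / (1 - phi_2) = 0.14 / 0.576 = 0.243056,   B = c_1 / (1 - phi_2) = 0.974 / 0.576 = 1.690972.
Insert (E2) into (E0): gamma(0) (1 - phi_2^2) = phi_1 (1 + phi_2) gamma(1) + c_0.
  phi_1 (1 + phi_2) = (0.14)(1.424) = 0.19936,   1 - phi_2^2 = 0.820224.
Replace gamma(1) by A gamma(0) + B and collect gamma(0):
  gamma(0) [0.820224 - (0.19936)(0.243056)] = (0.19936)(1.690972) + 2.610698
  gamma(0) * 0.771768 = 2.94781
  gamma(0) = 2.94781 / 0.771768 = 3.819553.
  gamma(1) = A gamma(0) + B = (0.243056)(3.819553) + (1.690972) = 2.619336.
  gamma(2) = phi_1 gamma(1) + phi_2 gamma(0) = (0.14)(2.619336) + (0.424)(3.819553) = 1.986197.
Therefore gamma(2) = 1.9862 (to 4 decimal places).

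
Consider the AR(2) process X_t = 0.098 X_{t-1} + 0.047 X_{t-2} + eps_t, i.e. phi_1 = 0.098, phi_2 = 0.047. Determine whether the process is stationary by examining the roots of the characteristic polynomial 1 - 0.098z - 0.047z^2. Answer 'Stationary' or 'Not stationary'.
\text{Stationary}

The AR(p) characteristic polynomial is P(z) = 1 - 0.098z - 0.047z^2.
Stationarity requires all roots to lie outside the unit circle, i.e. |z| > 1 for every root.
Set 1 + (-0.098) z + (-0.047) z^2 = 0, i.e. a z^2 + b z + c = 0 with a = -0.047, b = -0.098, c = 1.
Discriminant D = b^2 - 4ac = (-0.098)^2 - 4*(-0.047)*1 = 0.009604 - (-0.188) = 0.197604.
D >= 0, so the roots are real: z = (-b +/- sqrt(D)) / (2a) = (0.098 +/- 0.444527) / (-0.094).
  z_1 = (0.098 + 0.444527) / (-0.094) = -5.7716,   |z_1| = 5.7716.
  z_2 = (0.098 - 0.444527) / (-0.094) = 3.6865,   |z_2| = 3.6865.
Moduli of all roots: 5.7716, 3.6865.
All moduli strictly greater than 1? Yes.
Verdict: Stationary.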